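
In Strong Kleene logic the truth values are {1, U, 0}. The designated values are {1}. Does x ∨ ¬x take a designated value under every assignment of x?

Countermodel: x=U gives U, which is not designated.

No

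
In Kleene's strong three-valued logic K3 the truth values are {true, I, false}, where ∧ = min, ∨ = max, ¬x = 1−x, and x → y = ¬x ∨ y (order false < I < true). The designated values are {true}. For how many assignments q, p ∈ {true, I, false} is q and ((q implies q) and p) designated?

1

Designated under: (q=true, p=true).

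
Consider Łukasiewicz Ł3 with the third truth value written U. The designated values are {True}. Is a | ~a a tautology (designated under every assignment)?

Countermodel: a=U gives U, which is not designated.

No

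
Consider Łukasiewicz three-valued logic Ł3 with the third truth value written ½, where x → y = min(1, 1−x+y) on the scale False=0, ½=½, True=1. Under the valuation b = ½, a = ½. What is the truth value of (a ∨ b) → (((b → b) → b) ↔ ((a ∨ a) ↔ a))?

a ∨ b = ½ ∨ ½ = ½
b → b = ½ → ½ = True  [min(1, 1−½+½)]
(b → b) → b = True → ½ = ½
a ∨ a = ½ ∨ ½ = ½
(a ∨ a) ↔ a = ½ ↔ ½ = True
((b → b) → b) ↔ ((a ∨ a) ↔ a) = ½ ↔ True = ½
(a ∨ b) → (((b → b) → b) ↔ ((a ∨ a) ↔ a)) = ½ → ½ = True

True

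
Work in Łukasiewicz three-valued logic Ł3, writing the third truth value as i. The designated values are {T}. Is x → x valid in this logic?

Yes

Every assignment of x over {T, i, F} gives a value in {T}.
In particular, with x=i: x → x = T.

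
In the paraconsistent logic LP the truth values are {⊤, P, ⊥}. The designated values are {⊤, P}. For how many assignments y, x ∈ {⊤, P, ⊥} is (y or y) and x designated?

4

Designated under: (y=⊤, x=⊤); (y=⊤, x=P); (y=P, x=⊤); (y=P, x=P).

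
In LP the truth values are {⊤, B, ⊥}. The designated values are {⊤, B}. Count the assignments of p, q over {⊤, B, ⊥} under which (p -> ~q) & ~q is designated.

Of the 9 assignments, 6 give a value in {⊤, B}.

6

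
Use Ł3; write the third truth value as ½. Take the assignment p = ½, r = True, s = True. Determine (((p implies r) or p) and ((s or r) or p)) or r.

True

p implies r = ½ implies True = True  [min(1, 1−½+1)]
(p implies r) or p = True or ½ = True
s or r = True or True = True
(s or r) or p = True or ½ = True
((p implies r) or p) and ((s or r) or p) = True and True = True
(((p implies r) or p) and ((s or r) or p)) or r = True or True = True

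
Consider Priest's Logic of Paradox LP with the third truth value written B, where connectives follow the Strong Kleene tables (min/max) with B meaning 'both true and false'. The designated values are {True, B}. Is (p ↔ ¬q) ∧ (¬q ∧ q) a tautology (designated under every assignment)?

No

Countermodel: p=True, q=True gives False, which is not designated.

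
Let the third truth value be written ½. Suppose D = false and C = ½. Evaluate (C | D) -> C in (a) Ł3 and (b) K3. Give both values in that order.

In Ł3: C | D = ½ | false = ½
(C | D) -> C = ½ -> ½ = true  [min(1, 1−½+½)]
In K3: C | D = ½ | false = ½
(C | D) -> C = ½ -> ½ = ½  [~½ | ½]
They differ because Ł3 and K3 treat ½ differently under implication.

true; ½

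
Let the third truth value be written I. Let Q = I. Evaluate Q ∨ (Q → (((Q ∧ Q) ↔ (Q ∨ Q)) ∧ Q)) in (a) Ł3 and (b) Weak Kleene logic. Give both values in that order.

⊤; I

In Ł3: Q ∧ Q = I ∧ I = I
Q ∨ Q = I ∨ I = I
(Q ∧ Q) ↔ (Q ∨ Q) = I ↔ I = ⊤  [1 − |½−½|]
((Q ∧ Q) ↔ (Q ∨ Q)) ∧ Q = ⊤ ∧ I = I
Q → (((Q ∧ Q) ↔ (Q ∨ Q)) ∧ Q) = I → I = ⊤
Q ∨ (Q → (((Q ∧ Q) ↔ (Q ∨ Q)) ∧ Q)) = I ∨ ⊤ = ⊤
In Weak Kleene logic: Q ∧ Q = I ∧ I = I
Q ∨ Q = I ∨ I = I
(Q ∧ Q) ↔ (Q ∨ Q) = I ↔ I = I
((Q ∧ Q) ↔ (Q ∨ Q)) ∧ Q = I ∧ I = I
Q → (((Q ∧ Q) ↔ (Q ∨ Q)) ∧ Q) = I → I = I  [any arg is the third value ⇒ result is the third value]
Q ∨ (Q → (((Q ∧ Q) ↔ (Q ∨ Q)) ∧ Q)) = I ∨ I = I
They differ because Ł3 and Weak Kleene logic treat I differently under the binary connectives.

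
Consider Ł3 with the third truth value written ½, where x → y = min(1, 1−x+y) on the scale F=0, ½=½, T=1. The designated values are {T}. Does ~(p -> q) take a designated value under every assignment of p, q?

No

Countermodel: p=T, q=T gives F, which is not designated.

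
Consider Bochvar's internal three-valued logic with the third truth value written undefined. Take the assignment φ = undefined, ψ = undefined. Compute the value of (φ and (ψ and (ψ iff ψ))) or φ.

undefined

ψ iff ψ = undefined iff undefined = undefined
ψ and (ψ iff ψ) = undefined and undefined = undefined
φ and (ψ and (ψ iff ψ)) = undefined and undefined = undefined
(φ and (ψ and (ψ iff ψ))) or φ = undefined or undefined = undefined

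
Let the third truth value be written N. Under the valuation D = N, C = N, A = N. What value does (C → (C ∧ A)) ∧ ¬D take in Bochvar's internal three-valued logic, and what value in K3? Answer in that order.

N; N

In Bochvar's internal three-valued logic: C ∧ A = N ∧ N = N
C → (C ∧ A) = N → N = N
¬D = ¬N = N
(C → (C ∧ A)) ∧ ¬D = N ∧ N = N
In K3: C ∧ A = N ∧ N = N
C → (C ∧ A) = N → N = N
¬D = ¬N = N
(C → (C ∧ A)) ∧ ¬D = N ∧ N = N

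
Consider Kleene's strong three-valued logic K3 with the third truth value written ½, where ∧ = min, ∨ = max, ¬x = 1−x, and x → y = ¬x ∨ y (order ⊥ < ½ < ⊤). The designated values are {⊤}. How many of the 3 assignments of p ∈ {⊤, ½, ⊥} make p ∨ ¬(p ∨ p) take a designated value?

2

p=⊤: ⊤ ✓
p=½: ½ ·
p=⊥: ⊤ ✓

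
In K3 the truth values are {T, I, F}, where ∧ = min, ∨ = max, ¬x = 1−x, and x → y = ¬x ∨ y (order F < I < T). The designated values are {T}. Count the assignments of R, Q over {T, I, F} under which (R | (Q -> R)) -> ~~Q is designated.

Designated under: (R=T, Q=T); (R=I, Q=T); (R=F, Q=T).

3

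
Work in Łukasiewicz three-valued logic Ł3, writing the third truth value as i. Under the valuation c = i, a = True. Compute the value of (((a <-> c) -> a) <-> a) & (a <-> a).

a <-> c = True <-> i = i  [1 − |1−½|]
(a <-> c) -> a = i -> True = True
((a <-> c) -> a) <-> a = True <-> True = True
a <-> a = True <-> True = True
(((a <-> c) -> a) <-> a) & (a <-> a) = True & True = True

True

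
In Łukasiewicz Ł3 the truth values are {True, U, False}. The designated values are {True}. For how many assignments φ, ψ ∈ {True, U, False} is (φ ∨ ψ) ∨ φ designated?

Of the 9 assignments, 5 give a value in {True}.

5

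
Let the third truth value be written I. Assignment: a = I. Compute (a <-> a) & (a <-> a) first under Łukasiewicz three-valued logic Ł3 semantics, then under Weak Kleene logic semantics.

In Łukasiewicz three-valued logic Ł3: a <-> a = I <-> I = True  [1 − |½−½|]
a <-> a = I <-> I = True
(a <-> a) & (a <-> a) = True & True = True
In Weak Kleene logic: a <-> a = I <-> I = I
a <-> a = I <-> I = I
(a <-> a) & (a <-> a) = I & I = I
They differ because Łukasiewicz three-valued logic Ł3 and Weak Kleene logic treat I differently under the binary connectives.

True; I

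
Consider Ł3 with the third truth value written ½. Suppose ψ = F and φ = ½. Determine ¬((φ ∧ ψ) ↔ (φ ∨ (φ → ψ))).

φ ∧ ψ = ½ ∧ F = F
φ → ψ = ½ → F = ½  [min(1, 1−½+0)]
φ ∨ (φ → ψ) = ½ ∨ ½ = ½
(φ ∧ ψ) ↔ (φ ∨ (φ → ψ)) = F ↔ ½ = ½
¬((φ ∧ ψ) ↔ (φ ∨ (φ → ψ))) = ¬½ = ½

½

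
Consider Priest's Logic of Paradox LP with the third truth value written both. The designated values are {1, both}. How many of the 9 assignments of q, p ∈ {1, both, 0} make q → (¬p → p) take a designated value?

Of the 9 assignments, 8 give a value in {1, both}.

8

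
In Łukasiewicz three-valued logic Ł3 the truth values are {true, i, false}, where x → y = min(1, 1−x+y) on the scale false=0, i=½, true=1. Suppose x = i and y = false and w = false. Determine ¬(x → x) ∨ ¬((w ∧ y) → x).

x → x = i → i = true  [min(1, 1−½+½)]
¬(x → x) = ¬true = false
w ∧ y = false ∧ false = false
(w ∧ y) → x = false → i = true
¬((w ∧ y) → x) = ¬true = false
¬(x → x) ∨ ¬((w ∧ y) → x) = false ∨ false = false

false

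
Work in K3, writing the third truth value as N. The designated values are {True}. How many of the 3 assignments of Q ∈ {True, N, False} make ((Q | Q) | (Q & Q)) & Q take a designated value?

Q=True: True ✓
Q=N: N ·
Q=False: False ·

1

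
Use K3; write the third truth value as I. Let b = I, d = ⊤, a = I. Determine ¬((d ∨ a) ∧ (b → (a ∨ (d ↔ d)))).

⊥

d ∨ a = ⊤ ∨ I = ⊤
d ↔ d = ⊤ ↔ ⊤ = ⊤
a ∨ (d ↔ d) = I ∨ ⊤ = ⊤
b → (a ∨ (d ↔ d)) = I → ⊤ = ⊤  [¬I ∨ ⊤]
(d ∨ a) ∧ (b → (a ∨ (d ↔ d))) = ⊤ ∧ ⊤ = ⊤
¬((d ∨ a) ∧ (b → (a ∨ (d ↔ d)))) = ¬⊤ = ⊥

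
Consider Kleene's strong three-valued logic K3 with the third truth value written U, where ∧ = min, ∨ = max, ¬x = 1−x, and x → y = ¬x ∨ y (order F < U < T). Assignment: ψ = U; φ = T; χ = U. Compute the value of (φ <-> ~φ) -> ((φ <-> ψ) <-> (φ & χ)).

~φ = ~T = F
φ <-> ~φ = T <-> F = F
φ <-> ψ = T <-> U = U
φ & χ = T & U = U
(φ <-> ψ) <-> (φ & χ) = U <-> U = U
(φ <-> ~φ) -> ((φ <-> ψ) <-> (φ & χ)) = F -> U = T

T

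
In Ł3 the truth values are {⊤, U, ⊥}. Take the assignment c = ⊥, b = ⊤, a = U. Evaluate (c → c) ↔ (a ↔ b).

c → c = ⊥ → ⊥ = ⊤
a ↔ b = U ↔ ⊤ = U  [1 − |½−1|]
(c → c) ↔ (a ↔ b) = ⊤ ↔ U = U

U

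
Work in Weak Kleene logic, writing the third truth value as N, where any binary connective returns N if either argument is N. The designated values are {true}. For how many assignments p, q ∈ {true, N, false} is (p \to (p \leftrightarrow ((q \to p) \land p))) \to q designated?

2

Designated under: (p=true, q=true); (p=false, q=true).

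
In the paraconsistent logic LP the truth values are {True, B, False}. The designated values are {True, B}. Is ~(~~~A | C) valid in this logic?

No

Countermodel: A=True, C=True gives False, which is not designated.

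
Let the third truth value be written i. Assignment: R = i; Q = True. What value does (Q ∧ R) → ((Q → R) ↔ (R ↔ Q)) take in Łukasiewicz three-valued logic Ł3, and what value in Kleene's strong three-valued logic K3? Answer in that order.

True; i

In Łukasiewicz three-valued logic Ł3: Q ∧ R = True ∧ i = i
Q → R = True → i = i  [min(1, 1−1+½)]
R ↔ Q = i ↔ True = i
(Q → R) ↔ (R ↔ Q) = i ↔ i = True
(Q ∧ R) → ((Q → R) ↔ (R ↔ Q)) = i → True = True
In Kleene's strong three-valued logic K3: Q ∧ R = True ∧ i = i
Q → R = True → i = i  [¬True ∨ i]
R ↔ Q = i ↔ True = i
(Q → R) ↔ (R ↔ Q) = i ↔ i = i
(Q ∧ R) → ((Q → R) ↔ (R ↔ Q)) = i → i = i
They differ because Łukasiewicz three-valued logic Ł3 and Kleene's strong three-valued logic K3 treat i differently under implication.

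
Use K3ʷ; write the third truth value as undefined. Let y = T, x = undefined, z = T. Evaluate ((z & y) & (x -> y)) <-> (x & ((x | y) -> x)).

undefined

z & y = T & T = T
x -> y = undefined -> T = undefined  [any arg is the third value ⇒ result is the third value]
(z & y) & (x -> y) = T & undefined = undefined
x | y = undefined | T = undefined
(x | y) -> x = undefined -> undefined = undefined
x & ((x | y) -> x) = undefined & undefined = undefined
((z & y) & (x -> y)) <-> (x & ((x | y) -> x)) = undefined <-> undefined = undefined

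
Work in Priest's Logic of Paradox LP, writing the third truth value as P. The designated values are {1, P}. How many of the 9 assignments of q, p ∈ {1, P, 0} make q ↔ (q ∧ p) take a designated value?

8

Of the 9 assignments, 8 give a value in {1, P}.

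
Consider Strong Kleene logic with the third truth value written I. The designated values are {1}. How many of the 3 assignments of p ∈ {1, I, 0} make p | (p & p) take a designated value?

p=1: 1 ✓
p=I: I ·
p=0: 0 ·

1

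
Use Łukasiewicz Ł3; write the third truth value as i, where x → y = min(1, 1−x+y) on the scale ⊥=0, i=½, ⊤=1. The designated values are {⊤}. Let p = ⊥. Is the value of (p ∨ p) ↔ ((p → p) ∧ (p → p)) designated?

No

p ∨ p = ⊥ ∨ ⊥ = ⊥
p → p = ⊥ → ⊥ = ⊤
p → p = ⊥ → ⊥ = ⊤
(p → p) ∧ (p → p) = ⊤ ∧ ⊤ = ⊤
(p ∨ p) ↔ ((p → p) ∧ (p → p)) = ⊥ ↔ ⊤ = ⊥
⊥ ∉ {⊤}.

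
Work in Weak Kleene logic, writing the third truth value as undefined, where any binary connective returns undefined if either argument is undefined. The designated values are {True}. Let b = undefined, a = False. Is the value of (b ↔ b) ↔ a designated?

No

b ↔ b = undefined ↔ undefined = undefined
(b ↔ b) ↔ a = undefined ↔ False = undefined
undefined ∉ {True}.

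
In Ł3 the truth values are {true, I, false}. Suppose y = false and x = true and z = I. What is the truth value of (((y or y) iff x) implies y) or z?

true

y or y = false or false = false
(y or y) iff x = false iff true = false
((y or y) iff x) implies y = false implies false = true
(((y or y) iff x) implies y) or z = true or I = true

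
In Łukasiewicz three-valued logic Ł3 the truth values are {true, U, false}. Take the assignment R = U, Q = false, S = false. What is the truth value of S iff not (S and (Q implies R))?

false

Q implies R = false implies U = true
S and (Q implies R) = false and true = false
not (S and (Q implies R)) = not false = true
S iff not (S and (Q implies R)) = false iff true = false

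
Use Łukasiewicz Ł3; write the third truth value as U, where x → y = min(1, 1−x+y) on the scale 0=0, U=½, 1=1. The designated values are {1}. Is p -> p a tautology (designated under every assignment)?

Yes

Every assignment of p over {1, U, 0} gives a value in {1}.
In particular, with p=U: p -> p = 1.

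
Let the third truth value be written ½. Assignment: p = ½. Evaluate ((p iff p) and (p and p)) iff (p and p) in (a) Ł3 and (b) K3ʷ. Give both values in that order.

In Ł3: p iff p = ½ iff ½ = ⊤  [1 − |½−½|]
p and p = ½ and ½ = ½
(p iff p) and (p and p) = ⊤ and ½ = ½
p and p = ½ and ½ = ½
((p iff p) and (p and p)) iff (p and p) = ½ iff ½ = ⊤
In K3ʷ: p iff p = ½ iff ½ = ½
p and p = ½ and ½ = ½
(p iff p) and (p and p) = ½ and ½ = ½
p and p = ½ and ½ = ½
((p iff p) and (p and p)) iff (p and p) = ½ iff ½ = ½
They differ because Ł3 and K3ʷ treat ½ differently under the binary connectives.

⊤; ½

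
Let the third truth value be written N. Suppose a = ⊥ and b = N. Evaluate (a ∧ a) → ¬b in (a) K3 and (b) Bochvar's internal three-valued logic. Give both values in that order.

⊤; N

In K3: a ∧ a = ⊥ ∧ ⊥ = ⊥
¬b = ¬N = N
(a ∧ a) → ¬b = ⊥ → N = ⊤  [¬⊥ ∨ N]
In Bochvar's internal three-valued logic: a ∧ a = ⊥ ∧ ⊥ = ⊥
¬b = ¬N = N
(a ∧ a) → ¬b = ⊥ → N = N  [any arg is the third value ⇒ result is the third value]
They differ because K3 and Bochvar's internal three-valued logic treat N differently under the binary connectives.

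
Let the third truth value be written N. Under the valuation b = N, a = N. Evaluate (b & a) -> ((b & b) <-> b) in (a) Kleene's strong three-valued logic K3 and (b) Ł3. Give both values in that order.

In Kleene's strong three-valued logic K3: b & a = N & N = N
b & b = N & N = N
(b & b) <-> b = N <-> N = N
(b & a) -> ((b & b) <-> b) = N -> N = N  [~N | N]
In Ł3: b & a = N & N = N
b & b = N & N = N
(b & b) <-> b = N <-> N = True  [1 − |½−½|]
(b & a) -> ((b & b) <-> b) = N -> True = True
They differ because Kleene's strong three-valued logic K3 and Ł3 treat N differently under implication.

N; True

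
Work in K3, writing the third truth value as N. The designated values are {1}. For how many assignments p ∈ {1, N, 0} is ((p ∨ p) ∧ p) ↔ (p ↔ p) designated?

p=1: 1 ✓
p=N: N ·
p=0: 0 ·

1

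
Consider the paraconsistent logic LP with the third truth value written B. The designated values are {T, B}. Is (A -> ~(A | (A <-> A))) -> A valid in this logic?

No

Countermodel: A=F gives F, which is not designated.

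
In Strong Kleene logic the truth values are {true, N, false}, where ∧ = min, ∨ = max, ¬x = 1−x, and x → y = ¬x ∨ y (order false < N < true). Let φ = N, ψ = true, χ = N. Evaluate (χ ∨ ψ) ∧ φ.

χ ∨ ψ = N ∨ true = true
(χ ∨ ψ) ∧ φ = true ∧ N = N

N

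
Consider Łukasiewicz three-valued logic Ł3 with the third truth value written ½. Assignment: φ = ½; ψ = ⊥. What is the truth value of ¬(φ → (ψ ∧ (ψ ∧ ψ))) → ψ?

ψ ∧ ψ = ⊥ ∧ ⊥ = ⊥
ψ ∧ (ψ ∧ ψ) = ⊥ ∧ ⊥ = ⊥
φ → (ψ ∧ (ψ ∧ ψ)) = ½ → ⊥ = ½  [min(1, 1−½+0)]
¬(φ → (ψ ∧ (ψ ∧ ψ))) = ¬½ = ½
¬(φ → (ψ ∧ (ψ ∧ ψ))) → ψ = ½ → ⊥ = ½

½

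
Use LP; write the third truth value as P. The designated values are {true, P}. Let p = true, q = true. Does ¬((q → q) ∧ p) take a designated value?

q → q = true → true = true
(q → q) ∧ p = true ∧ true = true
¬((q → q) ∧ p) = ¬true = false
false ∉ {true, P}.

No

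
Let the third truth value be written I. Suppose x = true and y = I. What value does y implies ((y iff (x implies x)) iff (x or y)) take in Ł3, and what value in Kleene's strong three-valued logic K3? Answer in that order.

In Ł3: x implies x = true implies true = true
y iff (x implies x) = I iff true = I
x or y = true or I = true
(y iff (x implies x)) iff (x or y) = I iff true = I
y implies ((y iff (x implies x)) iff (x or y)) = I implies I = true
In Kleene's strong three-valued logic K3: x implies x = true implies true = true
y iff (x implies x) = I iff true = I
x or y = true or I = true
(y iff (x implies x)) iff (x or y) = I iff true = I
y implies ((y iff (x implies x)) iff (x or y)) = I implies I = I
They differ because Ł3 and Kleene's strong three-valued logic K3 treat I differently under implication.

true; I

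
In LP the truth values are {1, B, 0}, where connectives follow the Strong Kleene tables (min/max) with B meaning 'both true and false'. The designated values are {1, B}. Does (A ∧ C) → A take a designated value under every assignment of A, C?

Every assignment of A, C over {1, B, 0} gives a value in {1, B}.
In particular, with A=B, C=B: (A ∧ C) → A = B.

Yes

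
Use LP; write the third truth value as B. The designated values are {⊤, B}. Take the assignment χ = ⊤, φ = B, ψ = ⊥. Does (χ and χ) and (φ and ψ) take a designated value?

No

χ and χ = ⊤ and ⊤ = ⊤
φ and ψ = B and ⊥ = ⊥
(χ and χ) and (φ and ψ) = ⊤ and ⊥ = ⊥
⊥ ∉ {⊤, B}.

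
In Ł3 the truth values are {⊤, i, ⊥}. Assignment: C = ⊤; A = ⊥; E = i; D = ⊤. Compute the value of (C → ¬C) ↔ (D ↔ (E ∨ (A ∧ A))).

¬C = ¬⊤ = ⊥
C → ¬C = ⊤ → ⊥ = ⊥
A ∧ A = ⊥ ∧ ⊥ = ⊥
E ∨ (A ∧ A) = i ∨ ⊥ = i
D ↔ (E ∨ (A ∧ A)) = ⊤ ↔ i = i  [1 − |1−½|]
(C → ¬C) ↔ (D ↔ (E ∨ (A ∧ A))) = ⊥ ↔ i = i

i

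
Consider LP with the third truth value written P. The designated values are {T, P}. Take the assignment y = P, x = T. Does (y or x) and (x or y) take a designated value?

y or x = P or T = T
x or y = T or P = T
(y or x) and (x or y) = T and T = T
T ∈ {T, P}.

Yes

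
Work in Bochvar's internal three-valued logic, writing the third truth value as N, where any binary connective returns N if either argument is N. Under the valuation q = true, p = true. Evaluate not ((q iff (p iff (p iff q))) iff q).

p iff q = true iff true = true
p iff (p iff q) = true iff true = true
q iff (p iff (p iff q)) = true iff true = true
(q iff (p iff (p iff q))) iff q = true iff true = true
not ((q iff (p iff (p iff q))) iff q) = not true = false

false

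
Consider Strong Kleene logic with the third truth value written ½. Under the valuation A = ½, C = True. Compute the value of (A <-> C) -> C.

A <-> C = ½ <-> True = ½
(A <-> C) -> C = ½ -> True = True  [~½ | True]

True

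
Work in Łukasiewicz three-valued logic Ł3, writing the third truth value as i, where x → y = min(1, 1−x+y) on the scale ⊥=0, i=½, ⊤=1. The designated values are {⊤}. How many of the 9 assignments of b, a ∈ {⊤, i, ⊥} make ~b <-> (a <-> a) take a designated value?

3

Designated under: (b=⊥, a=⊤); (b=⊥, a=i); (b=⊥, a=⊥).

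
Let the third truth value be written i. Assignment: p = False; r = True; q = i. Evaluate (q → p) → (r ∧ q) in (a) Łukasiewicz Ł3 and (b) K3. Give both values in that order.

In Łukasiewicz Ł3: q → p = i → False = i  [min(1, 1−½+0)]
r ∧ q = True ∧ i = i
(q → p) → (r ∧ q) = i → i = True
In K3: q → p = i → False = i  [¬i ∨ False]
r ∧ q = True ∧ i = i
(q → p) → (r ∧ q) = i → i = i
They differ because Łukasiewicz Ł3 and K3 treat i differently under implication.

True; i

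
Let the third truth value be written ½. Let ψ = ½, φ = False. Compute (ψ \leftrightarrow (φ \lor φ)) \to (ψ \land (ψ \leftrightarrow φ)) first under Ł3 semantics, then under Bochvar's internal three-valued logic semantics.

In Ł3: φ \lor φ = False \lor False = False
ψ \leftrightarrow (φ \lor φ) = ½ \leftrightarrow False = ½  [1 − |½−0|]
ψ \leftrightarrow φ = ½ \leftrightarrow False = ½
ψ \land (ψ \leftrightarrow φ) = ½ \land ½ = ½
(ψ \leftrightarrow (φ \lor φ)) \to (ψ \land (ψ \leftrightarrow φ)) = ½ \to ½ = True
In Bochvar's internal three-valued logic: φ \lor φ = False \lor False = False
ψ \leftrightarrow (φ \lor φ) = ½ \leftrightarrow False = ½
ψ \leftrightarrow φ = ½ \leftrightarrow False = ½
ψ \land (ψ \leftrightarrow φ) = ½ \land ½ = ½
(ψ \leftrightarrow (φ \lor φ)) \to (ψ \land (ψ \leftrightarrow φ)) = ½ \to ½ = ½  [any arg is the third value ⇒ result is the third value]
They differ because Ł3 and Bochvar's internal three-valued logic treat ½ differently under the binary connectives.

True; ½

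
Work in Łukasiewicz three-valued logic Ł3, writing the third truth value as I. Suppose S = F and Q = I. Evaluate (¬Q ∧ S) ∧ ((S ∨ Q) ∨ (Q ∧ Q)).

F

¬Q = ¬I = I
¬Q ∧ S = I ∧ F = F
S ∨ Q = F ∨ I = I
Q ∧ Q = I ∧ I = I
(S ∨ Q) ∨ (Q ∧ Q) = I ∨ I = I
(¬Q ∧ S) ∧ ((S ∨ Q) ∨ (Q ∧ Q)) = F ∧ I = F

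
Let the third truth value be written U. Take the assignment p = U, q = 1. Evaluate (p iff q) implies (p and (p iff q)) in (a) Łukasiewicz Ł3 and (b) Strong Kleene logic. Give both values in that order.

1; U

In Łukasiewicz Ł3: p iff q = U iff 1 = U
p iff q = U iff 1 = U
p and (p iff q) = U and U = U
(p iff q) implies (p and (p iff q)) = U implies U = 1
In Strong Kleene logic: p iff q = U iff 1 = U
p iff q = U iff 1 = U
p and (p iff q) = U and U = U
(p iff q) implies (p and (p iff q)) = U implies U = U  [not U or U]
They differ because Łukasiewicz Ł3 and Strong Kleene logic treat U differently under implication.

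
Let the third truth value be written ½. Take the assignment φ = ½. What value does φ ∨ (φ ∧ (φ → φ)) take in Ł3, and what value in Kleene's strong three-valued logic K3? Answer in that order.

In Ł3: φ → φ = ½ → ½ = true  [min(1, 1−½+½)]
φ ∧ (φ → φ) = ½ ∧ true = ½
φ ∨ (φ ∧ (φ → φ)) = ½ ∨ ½ = ½
In Kleene's strong three-valued logic K3: φ → φ = ½ → ½ = ½  [¬½ ∨ ½]
φ ∧ (φ → φ) = ½ ∧ ½ = ½
φ ∨ (φ ∧ (φ → φ)) = ½ ∨ ½ = ½

½; ½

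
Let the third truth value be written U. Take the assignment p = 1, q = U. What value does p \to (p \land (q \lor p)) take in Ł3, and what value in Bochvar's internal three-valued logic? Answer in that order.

1; U

In Ł3: q \lor p = U \lor 1 = 1
p \land (q \lor p) = 1 \land 1 = 1
p \to (p \land (q \lor p)) = 1 \to 1 = 1
In Bochvar's internal three-valued logic: q \lor p = U \lor 1 = U
p \land (q \lor p) = 1 \land U = U
p \to (p \land (q \lor p)) = 1 \to U = U  [any arg is the third value ⇒ result is the third value]
They differ because Ł3 and Bochvar's internal three-valued logic treat U differently under the binary connectives.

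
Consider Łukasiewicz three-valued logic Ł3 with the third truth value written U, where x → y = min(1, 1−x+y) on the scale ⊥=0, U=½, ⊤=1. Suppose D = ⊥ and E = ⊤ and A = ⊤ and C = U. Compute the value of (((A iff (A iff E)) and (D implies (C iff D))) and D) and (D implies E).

A iff E = ⊤ iff ⊤ = ⊤
A iff (A iff E) = ⊤ iff ⊤ = ⊤
C iff D = U iff ⊥ = U  [1 − |½−0|]
D implies (C iff D) = ⊥ implies U = ⊤
(A iff (A iff E)) and (D implies (C iff D)) = ⊤ and ⊤ = ⊤
((A iff (A iff E)) and (D implies (C iff D))) and D = ⊤ and ⊥ = ⊥
D implies E = ⊥ implies ⊤ = ⊤
(((A iff (A iff E)) and (D implies (C iff D))) and D) and (D implies E) = ⊥ and ⊤ = ⊥

⊥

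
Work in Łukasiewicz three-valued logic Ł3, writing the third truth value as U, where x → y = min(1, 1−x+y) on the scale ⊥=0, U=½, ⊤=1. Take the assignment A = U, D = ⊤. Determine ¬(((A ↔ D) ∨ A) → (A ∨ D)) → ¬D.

⊤

A ↔ D = U ↔ ⊤ = U  [1 − |½−1|]
(A ↔ D) ∨ A = U ∨ U = U
A ∨ D = U ∨ ⊤ = ⊤
((A ↔ D) ∨ A) → (A ∨ D) = U → ⊤ = ⊤
¬(((A ↔ D) ∨ A) → (A ∨ D)) = ¬⊤ = ⊥
¬D = ¬⊤ = ⊥
¬(((A ↔ D) ∨ A) → (A ∨ D)) → ¬D = ⊥ → ⊥ = ⊤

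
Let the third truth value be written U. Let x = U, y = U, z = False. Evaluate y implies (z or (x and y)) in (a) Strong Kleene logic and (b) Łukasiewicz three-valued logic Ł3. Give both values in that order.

In Strong Kleene logic: x and y = U and U = U
z or (x and y) = False or U = U
y implies (z or (x and y)) = U implies U = U  [not U or U]
In Łukasiewicz three-valued logic Ł3: x and y = U and U = U
z or (x and y) = False or U = U
y implies (z or (x and y)) = U implies U = True  [min(1, 1−½+½)]
They differ because Strong Kleene logic and Łukasiewicz three-valued logic Ł3 treat U differently under implication.

U; True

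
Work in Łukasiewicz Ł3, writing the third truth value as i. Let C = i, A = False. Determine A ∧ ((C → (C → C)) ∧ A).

False

C → C = i → i = True  [min(1, 1−½+½)]
C → (C → C) = i → True = True
(C → (C → C)) ∧ A = True ∧ False = False
A ∧ ((C → (C → C)) ∧ A) = False ∧ False = False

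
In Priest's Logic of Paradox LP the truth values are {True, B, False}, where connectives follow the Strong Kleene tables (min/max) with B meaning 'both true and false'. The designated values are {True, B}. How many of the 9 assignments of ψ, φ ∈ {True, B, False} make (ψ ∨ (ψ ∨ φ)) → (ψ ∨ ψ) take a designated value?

8

Of the 9 assignments, 8 give a value in {True, B}.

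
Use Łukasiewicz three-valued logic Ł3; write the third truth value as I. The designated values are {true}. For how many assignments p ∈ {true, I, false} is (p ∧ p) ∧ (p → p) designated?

p=true: true ✓
p=I: I ·
p=false: false ·

1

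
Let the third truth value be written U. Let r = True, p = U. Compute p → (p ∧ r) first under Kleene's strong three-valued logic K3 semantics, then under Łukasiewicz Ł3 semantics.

In Kleene's strong three-valued logic K3: p ∧ r = U ∧ True = U
p → (p ∧ r) = U → U = U  [¬U ∨ U]
In Łukasiewicz Ł3: p ∧ r = U ∧ True = U
p → (p ∧ r) = U → U = True  [min(1, 1−½+½)]
They differ because Kleene's strong three-valued logic K3 and Łukasiewicz Ł3 treat U differently under implication.

U; True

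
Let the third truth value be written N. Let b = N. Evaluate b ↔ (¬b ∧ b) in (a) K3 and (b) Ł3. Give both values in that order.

In K3: ¬b = ¬N = N
¬b ∧ b = N ∧ N = N
b ↔ (¬b ∧ b) = N ↔ N = N
In Ł3: ¬b = ¬N = N
¬b ∧ b = N ∧ N = N
b ↔ (¬b ∧ b) = N ↔ N = True  [1 − |½−½|]
They differ because K3 and Ł3 treat N differently under implication.

N; True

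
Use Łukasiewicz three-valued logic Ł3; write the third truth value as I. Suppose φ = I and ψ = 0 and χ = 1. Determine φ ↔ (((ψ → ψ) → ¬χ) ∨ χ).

ψ → ψ = 0 → 0 = 1
¬χ = ¬1 = 0
(ψ → ψ) → ¬χ = 1 → 0 = 0
((ψ → ψ) → ¬χ) ∨ χ = 0 ∨ 1 = 1
φ ↔ (((ψ → ψ) → ¬χ) ∨ χ) = I ↔ 1 = I  [1 − |½−1|]

I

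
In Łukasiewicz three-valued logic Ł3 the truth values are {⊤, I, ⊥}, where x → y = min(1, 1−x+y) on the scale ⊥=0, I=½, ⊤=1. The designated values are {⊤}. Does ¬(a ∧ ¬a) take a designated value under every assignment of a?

No

Countermodel: a=I gives I, which is not designated.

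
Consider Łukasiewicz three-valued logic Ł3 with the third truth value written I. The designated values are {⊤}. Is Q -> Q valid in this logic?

Every assignment of Q over {⊤, I, ⊥} gives a value in {⊤}.
In particular, with Q=I: Q -> Q = ⊤.

Yes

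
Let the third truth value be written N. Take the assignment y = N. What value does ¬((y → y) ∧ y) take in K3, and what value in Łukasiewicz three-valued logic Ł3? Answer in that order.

In K3: y → y = N → N = N
(y → y) ∧ y = N ∧ N = N
¬((y → y) ∧ y) = ¬N = N
In Łukasiewicz three-valued logic Ł3: y → y = N → N = T
(y → y) ∧ y = T ∧ N = N
¬((y → y) ∧ y) = ¬N = N

N; N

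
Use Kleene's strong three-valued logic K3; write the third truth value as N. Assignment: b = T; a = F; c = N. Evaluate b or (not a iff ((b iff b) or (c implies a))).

not a = not F = T
b iff b = T iff T = T
c implies a = N implies F = N  [not N or F]
(b iff b) or (c implies a) = T or N = T
not a iff ((b iff b) or (c implies a)) = T iff T = T
b or (not a iff ((b iff b) or (c implies a))) = T or T = T

T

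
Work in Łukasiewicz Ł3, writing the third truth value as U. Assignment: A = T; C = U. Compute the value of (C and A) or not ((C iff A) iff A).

C and A = U and T = U
C iff A = U iff T = U  [1 − |½−1|]
(C iff A) iff A = U iff T = U
not ((C iff A) iff A) = not U = U
(C and A) or not ((C iff A) iff A) = U or U = U

U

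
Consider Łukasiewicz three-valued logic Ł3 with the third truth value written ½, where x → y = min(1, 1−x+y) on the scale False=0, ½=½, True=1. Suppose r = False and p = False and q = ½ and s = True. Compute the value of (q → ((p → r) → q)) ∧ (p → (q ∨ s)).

p → r = False → False = True
(p → r) → q = True → ½ = ½
q → ((p → r) → q) = ½ → ½ = True
q ∨ s = ½ ∨ True = True
p → (q ∨ s) = False → True = True
(q → ((p → r) → q)) ∧ (p → (q ∨ s)) = True ∧ True = True

True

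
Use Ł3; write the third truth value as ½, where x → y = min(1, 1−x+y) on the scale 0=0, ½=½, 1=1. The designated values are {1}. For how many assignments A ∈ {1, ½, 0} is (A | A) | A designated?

1

A=1: 1 ✓
A=½: ½ ·
A=0: 0 ·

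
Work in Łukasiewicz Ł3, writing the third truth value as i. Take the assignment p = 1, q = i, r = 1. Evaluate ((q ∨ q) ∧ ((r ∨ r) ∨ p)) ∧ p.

q ∨ q = i ∨ i = i
r ∨ r = 1 ∨ 1 = 1
(r ∨ r) ∨ p = 1 ∨ 1 = 1
(q ∨ q) ∧ ((r ∨ r) ∨ p) = i ∧ 1 = i
((q ∨ q) ∧ ((r ∨ r) ∨ p)) ∧ p = i ∧ 1 = i

i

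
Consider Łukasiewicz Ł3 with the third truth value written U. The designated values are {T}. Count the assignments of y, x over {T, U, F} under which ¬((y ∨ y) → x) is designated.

1

Designated under: (y=T, x=F).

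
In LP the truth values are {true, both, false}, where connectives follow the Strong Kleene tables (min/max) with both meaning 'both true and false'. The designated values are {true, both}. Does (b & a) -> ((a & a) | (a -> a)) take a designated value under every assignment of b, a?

Every assignment of b, a over {true, both, false} gives a value in {true, both}.
In particular, with b=both, a=both: (b & a) -> ((a & a) | (a -> a)) = both.

Yes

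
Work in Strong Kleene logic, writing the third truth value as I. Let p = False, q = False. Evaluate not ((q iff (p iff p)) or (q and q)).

True

p iff p = False iff False = True
q iff (p iff p) = False iff True = False
q and q = False and False = False
(q iff (p iff p)) or (q and q) = False or False = False
not ((q iff (p iff p)) or (q and q)) = not False = True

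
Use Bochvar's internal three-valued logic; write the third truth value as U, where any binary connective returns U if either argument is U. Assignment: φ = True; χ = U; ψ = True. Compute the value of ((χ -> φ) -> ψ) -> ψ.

χ -> φ = U -> True = U
(χ -> φ) -> ψ = U -> True = U
((χ -> φ) -> ψ) -> ψ = U -> True = U

U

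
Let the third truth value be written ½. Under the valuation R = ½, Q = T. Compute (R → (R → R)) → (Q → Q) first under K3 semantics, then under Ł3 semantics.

T; T

In K3: R → R = ½ → ½ = ½
R → (R → R) = ½ → ½ = ½
Q → Q = T → T = T
(R → (R → R)) → (Q → Q) = ½ → T = T
In Ł3: R → R = ½ → ½ = T  [min(1, 1−½+½)]
R → (R → R) = ½ → T = T
Q → Q = T → T = T
(R → (R → R)) → (Q → Q) = T → T = T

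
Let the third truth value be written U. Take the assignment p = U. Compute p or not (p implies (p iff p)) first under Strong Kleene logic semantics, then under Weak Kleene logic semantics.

In Strong Kleene logic: p iff p = U iff U = U
p implies (p iff p) = U implies U = U
not (p implies (p iff p)) = not U = U
p or not (p implies (p iff p)) = U or U = U
In Weak Kleene logic: p iff p = U iff U = U
p implies (p iff p) = U implies U = U  [any arg is the third value ⇒ result is the third value]
not (p implies (p iff p)) = not U = U
p or not (p implies (p iff p)) = U or U = U

U; U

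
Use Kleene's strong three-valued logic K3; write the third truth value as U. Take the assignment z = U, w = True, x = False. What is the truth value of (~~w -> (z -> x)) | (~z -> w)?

True

~w = ~True = False
~~w = ~False = True
z -> x = U -> False = U
~~w -> (z -> x) = True -> U = U
~z = ~U = U
~z -> w = U -> True = True
(~~w -> (z -> x)) | (~z -> w) = U | True = True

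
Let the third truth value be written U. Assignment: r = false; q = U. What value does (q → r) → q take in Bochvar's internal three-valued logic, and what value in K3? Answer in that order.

U; U

In Bochvar's internal three-valued logic: q → r = U → false = U  [any arg is the third value ⇒ result is the third value]
(q → r) → q = U → U = U
In K3: q → r = U → false = U  [¬U ∨ false]
(q → r) → q = U → U = U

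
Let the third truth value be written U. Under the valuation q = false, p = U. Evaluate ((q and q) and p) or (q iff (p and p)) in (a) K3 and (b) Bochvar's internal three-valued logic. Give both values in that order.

In K3: q and q = false and false = false
(q and q) and p = false and U = false
p and p = U and U = U
q iff (p and p) = false iff U = U
((q and q) and p) or (q iff (p and p)) = false or U = U
In Bochvar's internal three-valued logic: q and q = false and false = false
(q and q) and p = false and U = U
p and p = U and U = U
q iff (p and p) = false iff U = U
((q and q) and p) or (q iff (p and p)) = U or U = U

U; U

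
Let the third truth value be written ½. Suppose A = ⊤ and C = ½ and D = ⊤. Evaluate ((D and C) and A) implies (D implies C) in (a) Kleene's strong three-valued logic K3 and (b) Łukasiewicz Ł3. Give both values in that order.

In Kleene's strong three-valued logic K3: D and C = ⊤ and ½ = ½
(D and C) and A = ½ and ⊤ = ½
D implies C = ⊤ implies ½ = ½  [not ⊤ or ½]
((D and C) and A) implies (D implies C) = ½ implies ½ = ½
In Łukasiewicz Ł3: D and C = ⊤ and ½ = ½
(D and C) and A = ½ and ⊤ = ½
D implies C = ⊤ implies ½ = ½
((D and C) and A) implies (D implies C) = ½ implies ½ = ⊤
They differ because Kleene's strong three-valued logic K3 and Łukasiewicz Ł3 treat ½ differently under implication.

½; ⊤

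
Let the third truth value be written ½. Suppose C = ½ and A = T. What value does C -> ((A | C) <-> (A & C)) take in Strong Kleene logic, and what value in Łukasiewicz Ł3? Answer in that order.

In Strong Kleene logic: A | C = T | ½ = T
A & C = T & ½ = ½
(A | C) <-> (A & C) = T <-> ½ = ½
C -> ((A | C) <-> (A & C)) = ½ -> ½ = ½
In Łukasiewicz Ł3: A | C = T | ½ = T
A & C = T & ½ = ½
(A | C) <-> (A & C) = T <-> ½ = ½  [1 − |1−½|]
C -> ((A | C) <-> (A & C)) = ½ -> ½ = T
They differ because Strong Kleene logic and Łukasiewicz Ł3 treat ½ differently under implication.

½; T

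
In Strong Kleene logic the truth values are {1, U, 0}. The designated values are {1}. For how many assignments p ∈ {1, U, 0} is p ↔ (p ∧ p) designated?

2

p=1: 1 ✓
p=U: U ·
p=0: 1 ✓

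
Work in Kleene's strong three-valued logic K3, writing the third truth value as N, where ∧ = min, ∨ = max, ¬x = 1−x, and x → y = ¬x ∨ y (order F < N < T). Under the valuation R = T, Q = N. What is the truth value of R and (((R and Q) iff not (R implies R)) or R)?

R and Q = T and N = N
R implies R = T implies T = T
not (R implies R) = not T = F
(R and Q) iff not (R implies R) = N iff F = N
((R and Q) iff not (R implies R)) or R = N or T = T
R and (((R and Q) iff not (R implies R)) or R) = T and T = T

T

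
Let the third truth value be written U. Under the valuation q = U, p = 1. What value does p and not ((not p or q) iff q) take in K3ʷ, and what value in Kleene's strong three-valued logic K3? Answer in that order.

In K3ʷ: not p = not 1 = 0
not p or q = 0 or U = U
(not p or q) iff q = U iff U = U
not ((not p or q) iff q) = not U = U
p and not ((not p or q) iff q) = 1 and U = U
In Kleene's strong three-valued logic K3: not p = not 1 = 0
not p or q = 0 or U = U
(not p or q) iff q = U iff U = U
not ((not p or q) iff q) = not U = U
p and not ((not p or q) iff q) = 1 and U = U

U; U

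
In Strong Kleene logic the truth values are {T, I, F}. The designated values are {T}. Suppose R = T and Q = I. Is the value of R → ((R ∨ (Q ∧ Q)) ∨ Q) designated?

Q ∧ Q = I ∧ I = I
R ∨ (Q ∧ Q) = T ∨ I = T
(R ∨ (Q ∧ Q)) ∨ Q = T ∨ I = T
R → ((R ∨ (Q ∧ Q)) ∨ Q) = T → T = T
T ∈ {T}.

Yes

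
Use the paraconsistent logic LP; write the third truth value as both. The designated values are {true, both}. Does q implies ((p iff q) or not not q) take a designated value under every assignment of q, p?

Yes

Every assignment of q, p over {true, both, false} gives a value in {true, both}.
In particular, with q=both, p=both: q implies ((p iff q) or not not q) = both.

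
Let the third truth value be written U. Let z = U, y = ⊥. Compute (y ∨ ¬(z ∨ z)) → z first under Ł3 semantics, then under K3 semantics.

⊤; U

In Ł3: z ∨ z = U ∨ U = U
¬(z ∨ z) = ¬U = U
y ∨ ¬(z ∨ z) = ⊥ ∨ U = U
(y ∨ ¬(z ∨ z)) → z = U → U = ⊤  [min(1, 1−½+½)]
In K3: z ∨ z = U ∨ U = U
¬(z ∨ z) = ¬U = U
y ∨ ¬(z ∨ z) = ⊥ ∨ U = U
(y ∨ ¬(z ∨ z)) → z = U → U = U
They differ because Ł3 and K3 treat U differently under implication.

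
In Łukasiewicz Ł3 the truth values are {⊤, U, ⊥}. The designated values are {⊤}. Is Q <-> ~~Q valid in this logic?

Yes

Every assignment of Q over {⊤, U, ⊥} gives a value in {⊤}.
In particular, with Q=U: Q <-> ~~Q = ⊤.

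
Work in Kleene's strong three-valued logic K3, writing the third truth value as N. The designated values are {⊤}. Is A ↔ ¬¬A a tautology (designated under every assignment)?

Countermodel: A=N gives N, which is not designated.

No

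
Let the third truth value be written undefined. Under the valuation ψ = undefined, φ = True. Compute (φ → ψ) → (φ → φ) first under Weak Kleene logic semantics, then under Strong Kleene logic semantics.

In Weak Kleene logic: φ → ψ = True → undefined = undefined  [any arg is the third value ⇒ result is the third value]
φ → φ = True → True = True
(φ → ψ) → (φ → φ) = undefined → True = undefined
In Strong Kleene logic: φ → ψ = True → undefined = undefined
φ → φ = True → True = True
(φ → ψ) → (φ → φ) = undefined → True = True
They differ because Weak Kleene logic and Strong Kleene logic treat undefined differently under the binary connectives.

undefined; True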